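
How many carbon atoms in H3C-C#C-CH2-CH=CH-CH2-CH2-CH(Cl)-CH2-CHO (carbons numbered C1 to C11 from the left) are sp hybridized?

2

C1: sp3
C2: sp ✓
C3: sp ✓
C4: sp3
C5: sp2
C6: sp2
C7: sp3
C8: sp3
C9: sp3
C10: sp3
C11: sp2
C2, C3 → 2 sp carbons.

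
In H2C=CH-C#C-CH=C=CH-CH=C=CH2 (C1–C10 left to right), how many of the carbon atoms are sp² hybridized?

C1: sp2 ✓
C2: sp2 ✓
C3: sp
C4: sp
C5: sp2 ✓
C6: sp
C7: sp2 ✓
C8: sp2 ✓
C9: sp
C10: sp2 ✓
C1, C2, C5, C7, C8, C10 → 6 sp2 carbons.

6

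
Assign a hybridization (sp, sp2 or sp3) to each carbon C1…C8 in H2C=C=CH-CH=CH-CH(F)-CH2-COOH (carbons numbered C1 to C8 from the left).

C1 sp2, C2 sp, C3 sp2, C4 sp2, C5 sp2, C6 sp3, C7 sp3, C8 sp2

C1: 3 σ bonds, plus one π bond — 3 electron domains, sp2.
C2 — 2 σ bonds, plus two π bonds. Steric number 2, so sp.
C3: 3 σ bonds, plus one π bond — 3 electron domains, sp2.
C4: 3 σ bonds, plus one π bond; 3 regions of electron density → sp2.
C5: 3 σ bonds, plus one π bond — 3 electron domains, sp2.
C6 is sp3: 4 σ bonds, 4 electron-density regions.
C7: 4 σ bonds — 4 electron domains, sp3.
C8 — 3 σ bonds, plus one π bond. Steric number 3, so sp2.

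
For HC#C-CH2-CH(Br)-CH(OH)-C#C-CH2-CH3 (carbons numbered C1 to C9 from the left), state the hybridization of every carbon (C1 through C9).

C1 sp, C2 sp, C3 sp3, C4 sp3, C5 sp3, C6 sp, C7 sp, C8 sp3, C9 sp3

C1 — 2 σ bonds, plus two π bonds. Steric number 2, so sp.
C2: 2 σ bonds, plus two π bonds — 2 electron domains, sp.
C3 has 4 σ bonds: steric number 4 → sp3.
C4 carries 4 σ bonds, giving a steric number of 4, so it is sp3.
C5 carries 4 σ bonds, giving a steric number of 4, so it is sp3.
C6: 2 σ bonds, plus two π bonds — 2 electron domains, sp.
C7 is sp: 2 σ bonds, plus two π bonds, 2 electron-density regions.
C8 — 4 σ bonds. Steric number 4, so sp3.
C9 is sp3: 4 σ bonds, 4 electron-density regions.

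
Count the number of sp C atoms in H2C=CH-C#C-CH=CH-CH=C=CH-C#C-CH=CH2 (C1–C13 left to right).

5

C1: sp2
C2: sp2
C3: sp ✓
C4: sp ✓
C5: sp2
C6: sp2
C7: sp2
C8: sp ✓
C9: sp2
C10: sp ✓
C11: sp ✓
C12: sp2
C13: sp2
C3, C4, C8, C10, C11 → 5 sp carbons.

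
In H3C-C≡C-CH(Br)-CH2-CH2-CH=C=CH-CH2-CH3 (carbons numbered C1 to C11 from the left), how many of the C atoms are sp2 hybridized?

2

C1: sp3
C2: sp
C3: sp
C4: sp3
C5: sp3
C6: sp3
C7: sp2 ✓
C8: sp
C9: sp2 ✓
C10: sp3
C11: sp3
C7, C9 → 2 sp2 carbons.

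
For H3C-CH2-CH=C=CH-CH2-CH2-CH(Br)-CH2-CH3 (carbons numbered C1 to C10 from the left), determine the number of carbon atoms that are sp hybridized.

1

C1: sp3
C2: sp3
C3: sp2
C4: sp ✓
C5: sp2
C6: sp3
C7: sp3
C8: sp3
C9: sp3
C10: sp3
C4 → 1 sp carbon.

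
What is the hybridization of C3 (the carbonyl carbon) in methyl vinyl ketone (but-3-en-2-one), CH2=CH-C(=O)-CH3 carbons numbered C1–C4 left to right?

C3 (the carbonyl carbon): 3 σ bonds, plus one π bond — 3 electron domains, sp2.

sp^2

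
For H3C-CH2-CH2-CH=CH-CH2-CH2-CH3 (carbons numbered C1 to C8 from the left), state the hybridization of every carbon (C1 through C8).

C1 has 4 σ bonds: steric number 4 → sp3.
C2 carries 4 σ bonds, giving a steric number of 4, so it is sp3.
C3: 4 σ bonds — 4 electron domains, sp3.
C4: 3 σ bonds, plus one π bond — 3 electron domains, sp2.
C5 — 3 σ bonds, plus one π bond. Steric number 3, so sp2.
C6: 4 σ bonds — 4 electron domains, sp3.
C7: 4 σ bonds — 4 electron domains, sp3.
C8: 4 σ bonds; 4 regions of electron density → sp3.

C1 sp3, C2 sp3, C3 sp3, C4 sp2, C5 sp2, C6 sp3, C7 sp3, C8 sp3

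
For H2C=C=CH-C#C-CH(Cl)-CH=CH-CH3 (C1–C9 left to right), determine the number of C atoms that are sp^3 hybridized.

C1: sp2
C2: sp
C3: sp2
C4: sp
C5: sp
C6: sp3 ✓
C7: sp2
C8: sp2
C9: sp3 ✓
C6, C9 → 2 sp3 carbons.

2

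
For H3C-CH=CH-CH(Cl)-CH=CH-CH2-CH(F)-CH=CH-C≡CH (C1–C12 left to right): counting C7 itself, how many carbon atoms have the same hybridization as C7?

C7 is sp3 (only σ bonds).
C1: sp3 ✓
C2: sp2
C3: sp2
C4: sp3 ✓
C5: sp2
C6: sp2
C7: sp3 ✓
C8: sp3 ✓
C9: sp2
C10: sp2
C11: sp
C12: sp
4 carbons are sp3.

4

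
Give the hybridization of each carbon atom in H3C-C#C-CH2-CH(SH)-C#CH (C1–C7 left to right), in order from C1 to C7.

C1 sp3, C2 sp, C3 sp, C4 sp3, C5 sp3, C6 sp, C7 sp

C1 carries 4 σ bonds, giving a steric number of 4, so it is sp3.
C2: 2 σ bonds, plus two π bonds — 2 electron domains, sp.
C3 has 2 σ bonds, plus two π bonds: steric number 2 → sp.
C4 carries 4 σ bonds, giving a steric number of 4, so it is sp3.
C5 is sp3: 4 σ bonds, 4 electron-density regions.
C6 is sp: 2 σ bonds, plus two π bonds, 2 electron-density regions.
C7: 2 σ bonds, plus two π bonds; 2 regions of electron density → sp.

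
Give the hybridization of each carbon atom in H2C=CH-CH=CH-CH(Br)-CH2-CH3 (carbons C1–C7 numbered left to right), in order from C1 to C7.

C1 sp2, C2 sp2, C3 sp2, C4 sp2, C5 sp3, C6 sp3, C7 sp3

C1: 3 σ bonds, plus one π bond — 3 electron domains, sp2.
C2 — 3 σ bonds, plus one π bond. Steric number 3, so sp2.
C3 is sp2: 3 σ bonds, plus one π bond, 3 electron-density regions.
C4 carries 3 σ bonds, plus one π bond, giving a steric number of 3, so it is sp2.
C5 carries 4 σ bonds, giving a steric number of 4, so it is sp3.
C6 — 4 σ bonds. Steric number 4, so sp3.
C7 (4 σ bonds) has steric number 4: sp3.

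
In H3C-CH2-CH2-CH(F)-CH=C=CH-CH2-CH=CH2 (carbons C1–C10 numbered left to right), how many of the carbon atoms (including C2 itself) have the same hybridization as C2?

C2 is sp3 (only σ bonds).
C1: sp3 ✓
C2: sp3 ✓
C3: sp3 ✓
C4: sp3 ✓
C5: sp2
C6: sp
C7: sp2
C8: sp3 ✓
C9: sp2
C10: sp2
5 carbons are sp3.

5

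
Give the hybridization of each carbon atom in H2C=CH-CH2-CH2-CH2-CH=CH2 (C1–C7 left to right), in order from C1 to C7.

C1 carries 3 σ bonds, plus one π bond, giving a steric number of 3, so it is sp2.
C2: 3 σ bonds, plus one π bond — 3 electron domains, sp2.
C3 carries 4 σ bonds, giving a steric number of 4, so it is sp3.
C4: 4 σ bonds; 4 regions of electron density → sp3.
C5: 4 σ bonds; 4 regions of electron density → sp3.
C6 is sp2: 3 σ bonds, plus one π bond, 3 electron-density regions.
C7 — 3 σ bonds, plus one π bond. Steric number 3, so sp2.

C1 sp2, C2 sp2, C3 sp3, C4 sp3, C5 sp3, C6 sp2, C7 sp2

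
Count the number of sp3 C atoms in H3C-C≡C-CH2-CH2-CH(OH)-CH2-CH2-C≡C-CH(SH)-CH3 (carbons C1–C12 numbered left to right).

8

C1: sp3 ✓
C2: sp
C3: sp
C4: sp3 ✓
C5: sp3 ✓
C6: sp3 ✓
C7: sp3 ✓
C8: sp3 ✓
C9: sp
C10: sp
C11: sp3 ✓
C12: sp3 ✓
C1, C4, C5, C6, C7, C8, C11, C12 → 8 sp3 carbons.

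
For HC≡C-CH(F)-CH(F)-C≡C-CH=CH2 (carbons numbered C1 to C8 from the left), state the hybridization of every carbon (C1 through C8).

C1 carries 2 σ bonds, plus two π bonds, giving a steric number of 2, so it is sp.
C2 — 2 σ bonds, plus two π bonds. Steric number 2, so sp.
C3 is sp3: 4 σ bonds, 4 electron-density regions.
C4: 4 σ bonds; 4 regions of electron density → sp3.
C5: 2 σ bonds, plus two π bonds — 2 electron domains, sp.
C6 is sp: 2 σ bonds, plus two π bonds, 2 electron-density regions.
C7 — 3 σ bonds, plus one π bond. Steric number 3, so sp2.
C8: 3 σ bonds, plus one π bond; 3 regions of electron density → sp2.

C1 sp, C2 sp, C3 sp3, C4 sp3, C5 sp, C6 sp, C7 sp2, C8 sp2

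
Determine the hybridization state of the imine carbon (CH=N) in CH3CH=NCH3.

The imine carbon (CH=N): 3 σ bonds, plus one π bond; 3 regions of electron density → sp2.

sp^2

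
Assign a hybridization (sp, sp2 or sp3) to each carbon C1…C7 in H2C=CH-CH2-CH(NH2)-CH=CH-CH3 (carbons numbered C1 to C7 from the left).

C1 sp2, C2 sp2, C3 sp3, C4 sp3, C5 sp2, C6 sp2, C7 sp3

C1 — 3 σ bonds, plus one π bond. Steric number 3, so sp2.
C2: 3 σ bonds, plus one π bond — 3 electron domains, sp2.
C3 carries 4 σ bonds, giving a steric number of 4, so it is sp3.
C4 carries 4 σ bonds, giving a steric number of 4, so it is sp3.
C5 is sp2: 3 σ bonds, plus one π bond, 3 electron-density regions.
C6 is sp2: 3 σ bonds, plus one π bond, 3 electron-density regions.
C7 has 4 σ bonds: steric number 4 → sp3.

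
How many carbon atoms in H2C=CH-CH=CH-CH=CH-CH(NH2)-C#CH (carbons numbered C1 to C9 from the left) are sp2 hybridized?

6

C1: sp2 ✓
C2: sp2 ✓
C3: sp2 ✓
C4: sp2 ✓
C5: sp2 ✓
C6: sp2 ✓
C7: sp3
C8: sp
C9: sp
C1, C2, C3, C4, C5, C6 → 6 sp2 carbons.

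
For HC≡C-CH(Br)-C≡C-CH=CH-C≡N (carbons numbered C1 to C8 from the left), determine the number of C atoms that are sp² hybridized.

C1: sp
C2: sp
C3: sp3
C4: sp
C5: sp
C6: sp2 ✓
C7: sp2 ✓
C8: sp
C6, C7 → 2 sp2 carbons.

2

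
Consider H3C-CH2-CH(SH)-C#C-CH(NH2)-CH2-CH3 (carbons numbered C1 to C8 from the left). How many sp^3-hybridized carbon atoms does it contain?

6

C1: sp3 ✓
C2: sp3 ✓
C3: sp3 ✓
C4: sp
C5: sp
C6: sp3 ✓
C7: sp3 ✓
C8: sp3 ✓
C1, C2, C3, C6, C7, C8 → 6 sp3 carbons.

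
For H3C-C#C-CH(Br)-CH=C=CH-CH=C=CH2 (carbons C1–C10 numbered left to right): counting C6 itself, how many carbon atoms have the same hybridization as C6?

4

C6 is sp (two π bonds).
C1: sp3
C2: sp ✓
C3: sp ✓
C4: sp3
C5: sp2
C6: sp ✓
C7: sp2
C8: sp2
C9: sp ✓
C10: sp2
4 carbons are sp.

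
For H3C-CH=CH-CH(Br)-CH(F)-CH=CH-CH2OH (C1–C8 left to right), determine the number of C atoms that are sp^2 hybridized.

C1: sp3
C2: sp2 ✓
C3: sp2 ✓
C4: sp3
C5: sp3
C6: sp2 ✓
C7: sp2 ✓
C8: sp3
C2, C3, C6, C7 → 4 sp2 carbons.

4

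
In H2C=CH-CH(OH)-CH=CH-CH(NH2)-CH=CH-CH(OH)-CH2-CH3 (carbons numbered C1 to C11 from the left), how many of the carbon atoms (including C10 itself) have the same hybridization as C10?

C10 is sp3 (only σ bonds).
C1: sp2
C2: sp2
C3: sp3 ✓
C4: sp2
C5: sp2
C6: sp3 ✓
C7: sp2
C8: sp2
C9: sp3 ✓
C10: sp3 ✓
C11: sp3 ✓
5 carbons are sp3.

5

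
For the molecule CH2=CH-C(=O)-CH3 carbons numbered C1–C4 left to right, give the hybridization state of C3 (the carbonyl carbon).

sp²

C3 (the carbonyl carbon) is sp2: 3 σ bonds, plus one π bond, 3 electron-density regions.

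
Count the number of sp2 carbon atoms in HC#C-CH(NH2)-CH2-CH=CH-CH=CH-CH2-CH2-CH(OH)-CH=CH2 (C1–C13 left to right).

6

C1: sp
C2: sp
C3: sp3
C4: sp3
C5: sp2 ✓
C6: sp2 ✓
C7: sp2 ✓
C8: sp2 ✓
C9: sp3
C10: sp3
C11: sp3
C12: sp2 ✓
C13: sp2 ✓
C5, C6, C7, C8, C12, C13 → 6 sp2 carbons.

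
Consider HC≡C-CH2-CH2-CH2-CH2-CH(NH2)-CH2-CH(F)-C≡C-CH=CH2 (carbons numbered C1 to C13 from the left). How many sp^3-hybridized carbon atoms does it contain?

C1: sp
C2: sp
C3: sp3 ✓
C4: sp3 ✓
C5: sp3 ✓
C6: sp3 ✓
C7: sp3 ✓
C8: sp3 ✓
C9: sp3 ✓
C10: sp
C11: sp
C12: sp2
C13: sp2
C3, C4, C5, C6, C7, C8, C9 → 7 sp3 carbons.

7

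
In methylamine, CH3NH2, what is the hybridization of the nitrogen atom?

Three σ bonds + one lone pair = steric number 4 → sp3.

sp^3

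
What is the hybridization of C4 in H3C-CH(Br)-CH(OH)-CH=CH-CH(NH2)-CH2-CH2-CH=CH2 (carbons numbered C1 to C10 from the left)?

C4 (3 σ bonds, plus one π bond) has steric number 3: sp2.

sp^2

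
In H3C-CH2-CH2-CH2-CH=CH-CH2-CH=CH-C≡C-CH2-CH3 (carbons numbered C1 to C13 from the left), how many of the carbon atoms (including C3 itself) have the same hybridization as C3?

C3 is sp3 (only σ bonds).
C1: sp3 ✓
C2: sp3 ✓
C3: sp3 ✓
C4: sp3 ✓
C5: sp2
C6: sp2
C7: sp3 ✓
C8: sp2
C9: sp2
C10: sp
C11: sp
C12: sp3 ✓
C13: sp3 ✓
7 carbons are sp3.

7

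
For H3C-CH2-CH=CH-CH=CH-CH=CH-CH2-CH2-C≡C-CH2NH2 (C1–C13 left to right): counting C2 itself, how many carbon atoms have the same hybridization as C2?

5

C2 is sp3 (only σ bonds).
C1: sp3 ✓
C2: sp3 ✓
C3: sp2
C4: sp2
C5: sp2
C6: sp2
C7: sp2
C8: sp2
C9: sp3 ✓
C10: sp3 ✓
C11: sp
C12: sp
C13: sp3 ✓
5 carbons are sp3.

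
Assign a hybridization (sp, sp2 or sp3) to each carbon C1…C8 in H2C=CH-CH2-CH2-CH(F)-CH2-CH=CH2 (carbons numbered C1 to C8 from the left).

C1 carries 3 σ bonds, plus one π bond, giving a steric number of 3, so it is sp2.
C2 (3 σ bonds, plus one π bond) has steric number 3: sp2.
C3 has 4 σ bonds: steric number 4 → sp3.
C4 has 4 σ bonds: steric number 4 → sp3.
C5: 4 σ bonds — 4 electron domains, sp3.
C6 carries 4 σ bonds, giving a steric number of 4, so it is sp3.
C7 has 3 σ bonds, plus one π bond: steric number 3 → sp2.
C8 carries 3 σ bonds, plus one π bond, giving a steric number of 3, so it is sp2.

C1 sp2, C2 sp2, C3 sp3, C4 sp3, C5 sp3, C6 sp3, C7 sp2, C8 sp2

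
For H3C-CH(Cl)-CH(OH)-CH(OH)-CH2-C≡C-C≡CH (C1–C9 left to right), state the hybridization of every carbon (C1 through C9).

C1 carries 4 σ bonds, giving a steric number of 4, so it is sp3.
C2: 4 σ bonds — 4 electron domains, sp3.
C3: 4 σ bonds; 4 regions of electron density → sp3.
C4 is sp3: 4 σ bonds, 4 electron-density regions.
C5 is sp3: 4 σ bonds, 4 electron-density regions.
C6: 2 σ bonds, plus two π bonds; 2 regions of electron density → sp.
C7 — 2 σ bonds, plus two π bonds. Steric number 2, so sp.
C8 is sp: 2 σ bonds, plus two π bonds, 2 electron-density regions.
C9 is sp: 2 σ bonds, plus two π bonds, 2 electron-density regions.

C1 sp3, C2 sp3, C3 sp3, C4 sp3, C5 sp3, C6 sp, C7 sp, C8 sp, C9 sp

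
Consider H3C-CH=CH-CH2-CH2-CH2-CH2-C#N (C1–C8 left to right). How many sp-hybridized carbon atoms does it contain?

C1: sp3
C2: sp2
C3: sp2
C4: sp3
C5: sp3
C6: sp3
C7: sp3
C8: sp ✓
C8 → 1 sp carbon.

1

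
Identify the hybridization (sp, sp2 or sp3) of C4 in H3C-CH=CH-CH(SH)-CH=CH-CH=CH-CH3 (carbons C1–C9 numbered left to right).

sp³

C4 — 4 σ bonds. Steric number 4, so sp3.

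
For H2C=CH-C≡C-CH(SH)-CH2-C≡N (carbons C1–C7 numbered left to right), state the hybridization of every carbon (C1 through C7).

C1 sp2, C2 sp2, C3 sp, C4 sp, C5 sp3, C6 sp3, C7 sp

C1 has 3 σ bonds, plus one π bond: steric number 3 → sp2.
C2 has 3 σ bonds, plus one π bond: steric number 3 → sp2.
C3: 2 σ bonds, plus two π bonds — 2 electron domains, sp.
C4 has 2 σ bonds, plus two π bonds: steric number 2 → sp.
C5 carries 4 σ bonds, giving a steric number of 4, so it is sp3.
C6: 4 σ bonds — 4 electron domains, sp3.
C7: 2 σ bonds, plus two π bonds; 2 regions of electron density → sp.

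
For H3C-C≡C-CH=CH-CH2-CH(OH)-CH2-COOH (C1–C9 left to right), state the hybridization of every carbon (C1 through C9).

C1 sp3, C2 sp, C3 sp, C4 sp2, C5 sp2, C6 sp3, C7 sp3, C8 sp3, C9 sp2

C1 (4 σ bonds) has steric number 4: sp3.
C2: 2 σ bonds, plus two π bonds; 2 regions of electron density → sp.
C3: 2 σ bonds, plus two π bonds — 2 electron domains, sp.
C4 is sp2: 3 σ bonds, plus one π bond, 3 electron-density regions.
C5 has 3 σ bonds, plus one π bond: steric number 3 → sp2.
C6 has 4 σ bonds: steric number 4 → sp3.
C7 carries 4 σ bonds, giving a steric number of 4, so it is sp3.
C8 — 4 σ bonds. Steric number 4, so sp3.
C9 is sp2: 3 σ bonds, plus one π bond, 3 electron-density regions.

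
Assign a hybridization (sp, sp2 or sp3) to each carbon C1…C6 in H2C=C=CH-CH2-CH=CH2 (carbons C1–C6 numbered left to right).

C1 sp2, C2 sp, C3 sp2, C4 sp3, C5 sp2, C6 sp2

C1: 3 σ bonds, plus one π bond — 3 electron domains, sp2.
C2 (2 σ bonds, plus two π bonds) has steric number 2: sp.
C3: 3 σ bonds, plus one π bond — 3 electron domains, sp2.
C4: 4 σ bonds — 4 electron domains, sp3.
C5 is sp2: 3 σ bonds, plus one π bond, 3 electron-density regions.
C6: 3 σ bonds, plus one π bond; 3 regions of electron density → sp2.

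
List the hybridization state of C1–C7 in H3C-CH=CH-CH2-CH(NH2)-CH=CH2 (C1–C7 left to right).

C1 (4 σ bonds) has steric number 4: sp3.
C2: 3 σ bonds, plus one π bond — 3 electron domains, sp2.
C3: 3 σ bonds, plus one π bond — 3 electron domains, sp2.
C4 — 4 σ bonds. Steric number 4, so sp3.
C5 (4 σ bonds) has steric number 4: sp3.
C6: 3 σ bonds, plus one π bond — 3 electron domains, sp2.
C7 (3 σ bonds, plus one π bond) has steric number 3: sp2.

C1 sp3, C2 sp2, C3 sp2, C4 sp3, C5 sp3, C6 sp2, C7 sp2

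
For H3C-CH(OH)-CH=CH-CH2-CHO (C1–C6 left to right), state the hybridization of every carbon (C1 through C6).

C1 sp3, C2 sp3, C3 sp2, C4 sp2, C5 sp3, C6 sp2

C1 (4 σ bonds) has steric number 4: sp3.
C2 — 4 σ bonds. Steric number 4, so sp3.
C3 — 3 σ bonds, plus one π bond. Steric number 3, so sp2.
C4: 3 σ bonds, plus one π bond — 3 electron domains, sp2.
C5 — 4 σ bonds. Steric number 4, so sp3.
C6 (3 σ bonds, plus one π bond) has steric number 3: sp2.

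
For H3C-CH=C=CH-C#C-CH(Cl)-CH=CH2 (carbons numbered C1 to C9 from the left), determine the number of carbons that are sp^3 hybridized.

2

C1: sp3 ✓
C2: sp2
C3: sp
C4: sp2
C5: sp
C6: sp
C7: sp3 ✓
C8: sp2
C9: sp2
C1, C7 → 2 sp3 carbons.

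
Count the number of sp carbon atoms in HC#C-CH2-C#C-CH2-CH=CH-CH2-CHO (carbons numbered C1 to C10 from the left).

C1: sp ✓
C2: sp ✓
C3: sp3
C4: sp ✓
C5: sp ✓
C6: sp3
C7: sp2
C8: sp2
C9: sp3
C10: sp2
C1, C2, C4, C5 → 4 sp carbons.

4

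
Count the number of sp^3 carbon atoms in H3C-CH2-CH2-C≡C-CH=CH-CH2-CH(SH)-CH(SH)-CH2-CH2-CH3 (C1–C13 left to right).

9

C1: sp3 ✓
C2: sp3 ✓
C3: sp3 ✓
C4: sp
C5: sp
C6: sp2
C7: sp2
C8: sp3 ✓
C9: sp3 ✓
C10: sp3 ✓
C11: sp3 ✓
C12: sp3 ✓
C13: sp3 ✓
C1, C2, C3, C8, C9, C10, C11, C12, C13 → 9 sp3 carbons.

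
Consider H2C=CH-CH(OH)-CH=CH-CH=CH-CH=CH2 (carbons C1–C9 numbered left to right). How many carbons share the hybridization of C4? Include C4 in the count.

C4 is sp2 (one π bond).
C1: sp2 ✓
C2: sp2 ✓
C3: sp3
C4: sp2 ✓
C5: sp2 ✓
C6: sp2 ✓
C7: sp2 ✓
C8: sp2 ✓
C9: sp2 ✓
8 carbons are sp2.

8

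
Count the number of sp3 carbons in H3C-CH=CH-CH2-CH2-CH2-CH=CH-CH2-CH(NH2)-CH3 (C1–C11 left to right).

7

C1: sp3 ✓
C2: sp2
C3: sp2
C4: sp3 ✓
C5: sp3 ✓
C6: sp3 ✓
C7: sp2
C8: sp2
C9: sp3 ✓
C10: sp3 ✓
C11: sp3 ✓
C1, C4, C5, C6, C9, C10, C11 → 7 sp3 carbons.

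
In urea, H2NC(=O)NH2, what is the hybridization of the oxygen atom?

The oxygen atom carries 1 σ bond and 2 lone pairs, plus one π bond, giving a steric number of 3, so it is sp2.

sp²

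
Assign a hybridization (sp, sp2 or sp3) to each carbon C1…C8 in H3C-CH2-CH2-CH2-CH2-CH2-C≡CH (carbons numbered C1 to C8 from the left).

C1 sp3, C2 sp3, C3 sp3, C4 sp3, C5 sp3, C6 sp3, C7 sp, C8 sp

C1 (4 σ bonds) has steric number 4: sp3.
C2 (4 σ bonds) has steric number 4: sp3.
C3 carries 4 σ bonds, giving a steric number of 4, so it is sp3.
C4 has 4 σ bonds: steric number 4 → sp3.
C5: 4 σ bonds; 4 regions of electron density → sp3.
C6: 4 σ bonds; 4 regions of electron density → sp3.
C7 (2 σ bonds, plus two π bonds) has steric number 2: sp.
C8 (2 σ bonds, plus two π bonds) has steric number 2: sp.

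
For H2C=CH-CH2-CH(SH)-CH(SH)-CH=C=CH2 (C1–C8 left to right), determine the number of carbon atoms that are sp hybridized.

C1: sp2
C2: sp2
C3: sp3
C4: sp3
C5: sp3
C6: sp2
C7: sp ✓
C8: sp2
C7 → 1 sp carbon.

1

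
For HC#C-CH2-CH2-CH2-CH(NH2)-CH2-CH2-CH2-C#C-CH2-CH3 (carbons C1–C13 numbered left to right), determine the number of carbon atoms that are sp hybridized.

4

C1: sp ✓
C2: sp ✓
C3: sp3
C4: sp3
C5: sp3
C6: sp3
C7: sp3
C8: sp3
C9: sp3
C10: sp ✓
C11: sp ✓
C12: sp3
C13: sp3
C1, C2, C10, C11 → 4 sp carbons.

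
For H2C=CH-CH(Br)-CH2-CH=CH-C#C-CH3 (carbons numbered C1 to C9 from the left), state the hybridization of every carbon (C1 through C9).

C1 (3 σ bonds, plus one π bond) has steric number 3: sp2.
C2 carries 3 σ bonds, plus one π bond, giving a steric number of 3, so it is sp2.
C3 (4 σ bonds) has steric number 4: sp3.
C4: 4 σ bonds — 4 electron domains, sp3.
C5 is sp2: 3 σ bonds, plus one π bond, 3 electron-density regions.
C6: 3 σ bonds, plus one π bond — 3 electron domains, sp2.
C7: 2 σ bonds, plus two π bonds — 2 electron domains, sp.
C8 — 2 σ bonds, plus two π bonds. Steric number 2, so sp.
C9 — 4 σ bonds. Steric number 4, so sp3.

C1 sp2, C2 sp2, C3 sp3, C4 sp3, C5 sp2, C6 sp2, C7 sp, C8 sp, C9 sp3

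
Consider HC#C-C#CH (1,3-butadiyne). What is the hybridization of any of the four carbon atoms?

sp

Every carbon is part of a C≡C triple bond: two σ regions → sp.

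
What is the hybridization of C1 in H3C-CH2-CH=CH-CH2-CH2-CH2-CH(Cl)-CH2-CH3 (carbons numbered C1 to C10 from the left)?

sp^3

C1 has 4 σ bonds: steric number 4 → sp3.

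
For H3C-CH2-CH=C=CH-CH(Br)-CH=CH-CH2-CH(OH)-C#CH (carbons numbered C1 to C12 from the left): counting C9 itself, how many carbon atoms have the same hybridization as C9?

5

C9 is sp3 (only σ bonds).
C1: sp3 ✓
C2: sp3 ✓
C3: sp2
C4: sp
C5: sp2
C6: sp3 ✓
C7: sp2
C8: sp2
C9: sp3 ✓
C10: sp3 ✓
C11: sp
C12: sp
5 carbons are sp3.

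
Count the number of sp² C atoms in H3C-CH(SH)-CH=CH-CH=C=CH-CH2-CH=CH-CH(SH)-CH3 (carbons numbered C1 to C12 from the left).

C1: sp3
C2: sp3
C3: sp2 ✓
C4: sp2 ✓
C5: sp2 ✓
C6: sp
C7: sp2 ✓
C8: sp3
C9: sp2 ✓
C10: sp2 ✓
C11: sp3
C12: sp3
C3, C4, C5, C7, C9, C10 → 6 sp2 carbons.

6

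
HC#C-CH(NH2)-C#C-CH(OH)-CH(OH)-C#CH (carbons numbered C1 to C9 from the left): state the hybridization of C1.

sp

C1 is sp: 2 σ bonds, plus two π bonds, 2 electron-density regions.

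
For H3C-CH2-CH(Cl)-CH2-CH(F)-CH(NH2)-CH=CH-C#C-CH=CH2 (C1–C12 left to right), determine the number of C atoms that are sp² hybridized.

C1: sp3
C2: sp3
C3: sp3
C4: sp3
C5: sp3
C6: sp3
C7: sp2 ✓
C8: sp2 ✓
C9: sp
C10: sp
C11: sp2 ✓
C12: sp2 ✓
C7, C8, C11, C12 → 4 sp2 carbons.

4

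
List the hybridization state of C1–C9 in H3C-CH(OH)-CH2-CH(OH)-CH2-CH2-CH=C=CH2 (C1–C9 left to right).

C1 (4 σ bonds) has steric number 4: sp3.
C2: 4 σ bonds — 4 electron domains, sp3.
C3 — 4 σ bonds. Steric number 4, so sp3.
C4 is sp3: 4 σ bonds, 4 electron-density regions.
C5 (4 σ bonds) has steric number 4: sp3.
C6 has 4 σ bonds: steric number 4 → sp3.
C7 (3 σ bonds, plus one π bond) has steric number 3: sp2.
C8 is sp: 2 σ bonds, plus two π bonds, 2 electron-density regions.
C9 (3 σ bonds, plus one π bond) has steric number 3: sp2.

C1 sp3, C2 sp3, C3 sp3, C4 sp3, C5 sp3, C6 sp3, C7 sp2, C8 sp, C9 sp2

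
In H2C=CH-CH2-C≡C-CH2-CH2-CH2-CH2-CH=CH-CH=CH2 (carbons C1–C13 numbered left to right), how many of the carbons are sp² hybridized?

6

C1: sp2 ✓
C2: sp2 ✓
C3: sp3
C4: sp
C5: sp
C6: sp3
C7: sp3
C8: sp3
C9: sp3
C10: sp2 ✓
C11: sp2 ✓
C12: sp2 ✓
C13: sp2 ✓
C1, C2, C10, C11, C12, C13 → 6 sp2 carbons.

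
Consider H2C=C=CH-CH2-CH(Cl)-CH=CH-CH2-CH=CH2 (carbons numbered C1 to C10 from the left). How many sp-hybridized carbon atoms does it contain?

C1: sp2
C2: sp ✓
C3: sp2
C4: sp3
C5: sp3
C6: sp2
C7: sp2
C8: sp3
C9: sp2
C10: sp2
C2 → 1 sp carbon.

1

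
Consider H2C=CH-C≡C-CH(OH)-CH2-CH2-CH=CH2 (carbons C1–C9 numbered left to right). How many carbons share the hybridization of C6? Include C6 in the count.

C6 is sp3 (only σ bonds).
C1: sp2
C2: sp2
C3: sp
C4: sp
C5: sp3 ✓
C6: sp3 ✓
C7: sp3 ✓
C8: sp2
C9: sp2
3 carbons are sp3.

3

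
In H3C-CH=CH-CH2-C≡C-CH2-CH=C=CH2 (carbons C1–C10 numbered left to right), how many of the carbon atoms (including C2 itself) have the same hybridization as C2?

4

C2 is sp2 (one π bond).
C1: sp3
C2: sp2 ✓
C3: sp2 ✓
C4: sp3
C5: sp
C6: sp
C7: sp3
C8: sp2 ✓
C9: sp
C10: sp2 ✓
4 carbons are sp2.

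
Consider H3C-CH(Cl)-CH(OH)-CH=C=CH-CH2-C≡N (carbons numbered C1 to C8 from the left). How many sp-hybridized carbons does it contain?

2

C1: sp3
C2: sp3
C3: sp3
C4: sp2
C5: sp ✓
C6: sp2
C7: sp3
C8: sp ✓
C5, C8 → 2 sp carbons.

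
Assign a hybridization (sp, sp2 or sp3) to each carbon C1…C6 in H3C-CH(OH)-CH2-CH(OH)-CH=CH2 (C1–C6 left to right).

C1 (4 σ bonds) has steric number 4: sp3.
C2 has 4 σ bonds: steric number 4 → sp3.
C3 — 4 σ bonds. Steric number 4, so sp3.
C4 — 4 σ bonds. Steric number 4, so sp3.
C5: 3 σ bonds, plus one π bond — 3 electron domains, sp2.
C6 has 3 σ bonds, plus one π bond: steric number 3 → sp2.

C1 sp3, C2 sp3, C3 sp3, C4 sp3, C5 sp2, C6 sp2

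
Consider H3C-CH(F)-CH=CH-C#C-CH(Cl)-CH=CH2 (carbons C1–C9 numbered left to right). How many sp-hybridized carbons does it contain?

C1: sp3
C2: sp3
C3: sp2
C4: sp2
C5: sp ✓
C6: sp ✓
C7: sp3
C8: sp2
C9: sp2
C5, C6 → 2 sp carbons.

2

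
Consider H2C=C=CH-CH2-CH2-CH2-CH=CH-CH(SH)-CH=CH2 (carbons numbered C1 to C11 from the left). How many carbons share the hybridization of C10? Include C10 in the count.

6

C10 is sp2 (one π bond).
C1: sp2 ✓
C2: sp
C3: sp2 ✓
C4: sp3
C5: sp3
C6: sp3
C7: sp2 ✓
C8: sp2 ✓
C9: sp3
C10: sp2 ✓
C11: sp2 ✓
6 carbons are sp2.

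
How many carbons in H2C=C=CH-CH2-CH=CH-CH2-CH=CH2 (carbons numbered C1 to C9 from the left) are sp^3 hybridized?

2

C1: sp2
C2: sp
C3: sp2
C4: sp3 ✓
C5: sp2
C6: sp2
C7: sp3 ✓
C8: sp2
C9: sp2
C4, C7 → 2 sp3 carbons.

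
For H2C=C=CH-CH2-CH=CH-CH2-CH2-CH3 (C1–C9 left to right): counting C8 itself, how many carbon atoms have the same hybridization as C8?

4

C8 is sp3 (only σ bonds).
C1: sp2
C2: sp
C3: sp2
C4: sp3 ✓
C5: sp2
C6: sp2
C7: sp3 ✓
C8: sp3 ✓
C9: sp3 ✓
4 carbons are sp3.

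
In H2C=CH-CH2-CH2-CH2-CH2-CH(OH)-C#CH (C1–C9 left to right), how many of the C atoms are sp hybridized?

2

C1: sp2
C2: sp2
C3: sp3
C4: sp3
C5: sp3
C6: sp3
C7: sp3
C8: sp ✓
C9: sp ✓
C8, C9 → 2 sp carbons.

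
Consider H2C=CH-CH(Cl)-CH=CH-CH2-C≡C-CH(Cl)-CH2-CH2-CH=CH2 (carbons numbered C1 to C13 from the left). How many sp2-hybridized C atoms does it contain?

6

C1: sp2 ✓
C2: sp2 ✓
C3: sp3
C4: sp2 ✓
C5: sp2 ✓
C6: sp3
C7: sp
C8: sp
C9: sp3
C10: sp3
C11: sp3
C12: sp2 ✓
C13: sp2 ✓
C1, C2, C4, C5, C12, C13 → 6 sp2 carbons.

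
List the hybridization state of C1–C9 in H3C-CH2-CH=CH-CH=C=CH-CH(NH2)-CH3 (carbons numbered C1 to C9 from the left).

C1 sp3, C2 sp3, C3 sp2, C4 sp2, C5 sp2, C6 sp, C7 sp2, C8 sp3, C9 sp3

C1 has 4 σ bonds: steric number 4 → sp3.
C2 carries 4 σ bonds, giving a steric number of 4, so it is sp3.
C3 has 3 σ bonds, plus one π bond: steric number 3 → sp2.
C4: 3 σ bonds, plus one π bond — 3 electron domains, sp2.
C5: 3 σ bonds, plus one π bond; 3 regions of electron density → sp2.
C6 carries 2 σ bonds, plus two π bonds, giving a steric number of 2, so it is sp.
C7: 3 σ bonds, plus one π bond; 3 regions of electron density → sp2.
C8 has 4 σ bonds: steric number 4 → sp3.
C9: 4 σ bonds; 4 regions of electron density → sp3.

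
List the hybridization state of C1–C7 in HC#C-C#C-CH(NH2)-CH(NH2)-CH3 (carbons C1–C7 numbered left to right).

C1 has 2 σ bonds, plus two π bonds: steric number 2 → sp.
C2 has 2 σ bonds, plus two π bonds: steric number 2 → sp.
C3: 2 σ bonds, plus two π bonds; 2 regions of electron density → sp.
C4 is sp: 2 σ bonds, plus two π bonds, 2 electron-density regions.
C5 is sp3: 4 σ bonds, 4 electron-density regions.
C6: 4 σ bonds — 4 electron domains, sp3.
C7 (4 σ bonds) has steric number 4: sp3.

C1 sp, C2 sp, C3 sp, C4 sp, C5 sp3, C6 sp3, C7 sp3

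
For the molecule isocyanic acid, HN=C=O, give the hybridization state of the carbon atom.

sp

The carbon atom has 2 σ bonds, plus two π bonds: steric number 2 → sp.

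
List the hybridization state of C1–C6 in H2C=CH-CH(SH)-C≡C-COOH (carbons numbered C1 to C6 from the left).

C1 is sp2: 3 σ bonds, plus one π bond, 3 electron-density regions.
C2 (3 σ bonds, plus one π bond) has steric number 3: sp2.
C3 carries 4 σ bonds, giving a steric number of 4, so it is sp3.
C4: 2 σ bonds, plus two π bonds; 2 regions of electron density → sp.
C5 — 2 σ bonds, plus two π bonds. Steric number 2, so sp.
C6 is sp2: 3 σ bonds, plus one π bond, 3 electron-density regions.

C1 sp2, C2 sp2, C3 sp3, C4 sp, C5 sp, C6 sp2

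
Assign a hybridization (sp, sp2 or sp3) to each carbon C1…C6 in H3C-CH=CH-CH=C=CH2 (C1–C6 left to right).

C1 sp3, C2 sp2, C3 sp2, C4 sp2, C5 sp, C6 sp2

C1 carries 4 σ bonds, giving a steric number of 4, so it is sp3.
C2: 3 σ bonds, plus one π bond; 3 regions of electron density → sp2.
C3: 3 σ bonds, plus one π bond; 3 regions of electron density → sp2.
C4 (3 σ bonds, plus one π bond) has steric number 3: sp2.
C5: 2 σ bonds, plus two π bonds — 2 electron domains, sp.
C6 (3 σ bonds, plus one π bond) has steric number 3: sp2.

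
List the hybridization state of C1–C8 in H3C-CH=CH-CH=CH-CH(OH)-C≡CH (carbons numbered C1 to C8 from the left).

C1 sp3, C2 sp2, C3 sp2, C4 sp2, C5 sp2, C6 sp3, C7 sp, C8 sp

C1 — 4 σ bonds. Steric number 4, so sp3.
C2 carries 3 σ bonds, plus one π bond, giving a steric number of 3, so it is sp2.
C3 — 3 σ bonds, plus one π bond. Steric number 3, so sp2.
C4: 3 σ bonds, plus one π bond; 3 regions of electron density → sp2.
C5 — 3 σ bonds, plus one π bond. Steric number 3, so sp2.
C6: 4 σ bonds — 4 electron domains, sp3.
C7: 2 σ bonds, plus two π bonds; 2 regions of electron density → sp.
C8 carries 2 σ bonds, plus two π bonds, giving a steric number of 2, so it is sp.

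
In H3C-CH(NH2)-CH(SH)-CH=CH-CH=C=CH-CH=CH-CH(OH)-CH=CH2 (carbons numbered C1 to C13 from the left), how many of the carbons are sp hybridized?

1

C1: sp3
C2: sp3
C3: sp3
C4: sp2
C5: sp2
C6: sp2
C7: sp ✓
C8: sp2
C9: sp2
C10: sp2
C11: sp3
C12: sp2
C13: sp2
C7 → 1 sp carbon.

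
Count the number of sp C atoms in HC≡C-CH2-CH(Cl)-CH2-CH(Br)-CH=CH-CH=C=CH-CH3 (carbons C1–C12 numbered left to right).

3

C1: sp ✓
C2: sp ✓
C3: sp3
C4: sp3
C5: sp3
C6: sp3
C7: sp2
C8: sp2
C9: sp2
C10: sp ✓
C11: sp2
C12: sp3
C1, C2, C10 → 3 sp carbons.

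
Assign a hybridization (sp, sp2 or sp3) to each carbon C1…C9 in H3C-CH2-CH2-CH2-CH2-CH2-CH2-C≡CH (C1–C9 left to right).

C1 sp3, C2 sp3, C3 sp3, C4 sp3, C5 sp3, C6 sp3, C7 sp3, C8 sp, C9 sp

C1 has 4 σ bonds: steric number 4 → sp3.
C2 (4 σ bonds) has steric number 4: sp3.
C3: 4 σ bonds; 4 regions of electron density → sp3.
C4 carries 4 σ bonds, giving a steric number of 4, so it is sp3.
C5 — 4 σ bonds. Steric number 4, so sp3.
C6: 4 σ bonds — 4 electron domains, sp3.
C7 — 4 σ bonds. Steric number 4, so sp3.
C8 carries 2 σ bonds, plus two π bonds, giving a steric number of 2, so it is sp.
C9 carries 2 σ bonds, plus two π bonds, giving a steric number of 2, so it is sp.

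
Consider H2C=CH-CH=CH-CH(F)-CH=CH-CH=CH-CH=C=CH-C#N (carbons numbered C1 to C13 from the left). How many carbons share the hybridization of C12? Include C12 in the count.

C12 is sp2 (one π bond).
C1: sp2 ✓
C2: sp2 ✓
C3: sp2 ✓
C4: sp2 ✓
C5: sp3
C6: sp2 ✓
C7: sp2 ✓
C8: sp2 ✓
C9: sp2 ✓
C10: sp2 ✓
C11: sp
C12: sp2 ✓
C13: sp
10 carbons are sp2.

10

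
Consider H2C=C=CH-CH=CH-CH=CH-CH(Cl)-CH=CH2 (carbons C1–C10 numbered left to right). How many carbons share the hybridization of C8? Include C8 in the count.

C8 is sp3 (only σ bonds).
C1: sp2
C2: sp
C3: sp2
C4: sp2
C5: sp2
C6: sp2
C7: sp2
C8: sp3 ✓
C9: sp2
C10: sp2
1 carbon is sp3.

1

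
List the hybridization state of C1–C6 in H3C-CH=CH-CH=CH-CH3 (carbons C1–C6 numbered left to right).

C1 sp3, C2 sp2, C3 sp2, C4 sp2, C5 sp2, C6 sp3

C1: 4 σ bonds; 4 regions of electron density → sp3.
C2 carries 3 σ bonds, plus one π bond, giving a steric number of 3, so it is sp2.
C3 is sp2: 3 σ bonds, plus one π bond, 3 electron-density regions.
C4 (3 σ bonds, plus one π bond) has steric number 3: sp2.
C5 (3 σ bonds, plus one π bond) has steric number 3: sp2.
C6 carries 4 σ bonds, giving a steric number of 4, so it is sp3.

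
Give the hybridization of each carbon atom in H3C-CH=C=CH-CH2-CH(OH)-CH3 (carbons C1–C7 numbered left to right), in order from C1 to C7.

C1 has 4 σ bonds: steric number 4 → sp3.
C2 has 3 σ bonds, plus one π bond: steric number 3 → sp2.
C3: 2 σ bonds, plus two π bonds; 2 regions of electron density → sp.
C4: 3 σ bonds, plus one π bond; 3 regions of electron density → sp2.
C5 is sp3: 4 σ bonds, 4 electron-density regions.
C6 has 4 σ bonds: steric number 4 → sp3.
C7 carries 4 σ bonds, giving a steric number of 4, so it is sp3.

C1 sp3, C2 sp2, C3 sp, C4 sp2, C5 sp3, C6 sp3, C7 sp3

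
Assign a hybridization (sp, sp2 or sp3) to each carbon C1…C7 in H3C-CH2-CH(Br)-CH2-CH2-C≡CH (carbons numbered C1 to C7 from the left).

C1: 4 σ bonds — 4 electron domains, sp3.
C2 (4 σ bonds) has steric number 4: sp3.
C3 — 4 σ bonds. Steric number 4, so sp3.
C4 has 4 σ bonds: steric number 4 → sp3.
C5: 4 σ bonds; 4 regions of electron density → sp3.
C6 — 2 σ bonds, plus two π bonds. Steric number 2, so sp.
C7 — 2 σ bonds, plus two π bonds. Steric number 2, so sp.

C1 sp3, C2 sp3, C3 sp3, C4 sp3, C5 sp3, C6 sp, C7 sp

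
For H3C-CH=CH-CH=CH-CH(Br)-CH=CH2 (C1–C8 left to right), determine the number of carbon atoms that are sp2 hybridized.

C1: sp3
C2: sp2 ✓
C3: sp2 ✓
C4: sp2 ✓
C5: sp2 ✓
C6: sp3
C7: sp2 ✓
C8: sp2 ✓
C2, C3, C4, C5, C7, C8 → 6 sp2 carbons.

6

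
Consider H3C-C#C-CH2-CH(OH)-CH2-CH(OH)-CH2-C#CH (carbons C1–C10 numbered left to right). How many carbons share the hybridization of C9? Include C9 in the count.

4

C9 is sp (two π bonds).
C1: sp3
C2: sp ✓
C3: sp ✓
C4: sp3
C5: sp3
C6: sp3
C7: sp3
C8: sp3
C9: sp ✓
C10: sp ✓
4 carbons are sp.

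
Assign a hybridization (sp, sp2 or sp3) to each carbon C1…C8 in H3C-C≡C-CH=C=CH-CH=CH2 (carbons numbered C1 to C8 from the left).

C1 sp3, C2 sp, C3 sp, C4 sp2, C5 sp, C6 sp2, C7 sp2, C8 sp2

C1 has 4 σ bonds: steric number 4 → sp3.
C2 carries 2 σ bonds, plus two π bonds, giving a steric number of 2, so it is sp.
C3 — 2 σ bonds, plus two π bonds. Steric number 2, so sp.
C4: 3 σ bonds, plus one π bond; 3 regions of electron density → sp2.
C5 (2 σ bonds, plus two π bonds) has steric number 2: sp.
C6 (3 σ bonds, plus one π bond) has steric number 3: sp2.
C7 — 3 σ bonds, plus one π bond. Steric number 3, so sp2.
C8: 3 σ bonds, plus one π bond; 3 regions of electron density → sp2.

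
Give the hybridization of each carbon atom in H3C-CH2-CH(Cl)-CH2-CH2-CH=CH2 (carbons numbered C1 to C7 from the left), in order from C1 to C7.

C1 — 4 σ bonds. Steric number 4, so sp3.
C2 is sp3: 4 σ bonds, 4 electron-density regions.
C3: 4 σ bonds — 4 electron domains, sp3.
C4: 4 σ bonds; 4 regions of electron density → sp3.
C5: 4 σ bonds — 4 electron domains, sp3.
C6: 3 σ bonds, plus one π bond — 3 electron domains, sp2.
C7: 3 σ bonds, plus one π bond — 3 electron domains, sp2.

C1 sp3, C2 sp3, C3 sp3, C4 sp3, C5 sp3, C6 sp2, C7 sp2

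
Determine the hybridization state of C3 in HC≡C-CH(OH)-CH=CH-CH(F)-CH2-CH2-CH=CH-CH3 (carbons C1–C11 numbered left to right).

sp^3

C3: 4 σ bonds; 4 regions of electron density → sp3.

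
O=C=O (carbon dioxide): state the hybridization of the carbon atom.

Two σ bonds, two π bonds → steric number 2 → sp.

sp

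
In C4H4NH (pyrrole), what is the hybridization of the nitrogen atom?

N has three σ bonds; its lone pair occupies the p orbital and is part of the aromatic π system, so N is sp2 (not the sp3 a naive steric count of 4 would give).

sp2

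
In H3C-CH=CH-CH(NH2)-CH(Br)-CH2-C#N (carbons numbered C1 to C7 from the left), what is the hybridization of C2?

C2: 3 σ bonds, plus one π bond; 3 regions of electron density → sp2.

sp²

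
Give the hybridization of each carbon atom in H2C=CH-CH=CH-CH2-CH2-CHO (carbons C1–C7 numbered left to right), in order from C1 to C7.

C1 sp2, C2 sp2, C3 sp2, C4 sp2, C5 sp3, C6 sp3, C7 sp2

C1 is sp2: 3 σ bonds, plus one π bond, 3 electron-density regions.
C2 (3 σ bonds, plus one π bond) has steric number 3: sp2.
C3: 3 σ bonds, plus one π bond — 3 electron domains, sp2.
C4 carries 3 σ bonds, plus one π bond, giving a steric number of 3, so it is sp2.
C5: 4 σ bonds — 4 electron domains, sp3.
C6 is sp3: 4 σ bonds, 4 electron-density regions.
C7 is sp2: 3 σ bonds, plus one π bond, 3 electron-density regions.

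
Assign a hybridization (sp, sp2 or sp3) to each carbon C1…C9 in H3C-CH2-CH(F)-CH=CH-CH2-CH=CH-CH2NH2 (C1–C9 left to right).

C1 sp3, C2 sp3, C3 sp3, C4 sp2, C5 sp2, C6 sp3, C7 sp2, C8 sp2, C9 sp3

C1 — 4 σ bonds. Steric number 4, so sp3.
C2: 4 σ bonds; 4 regions of electron density → sp3.
C3 has 4 σ bonds: steric number 4 → sp3.
C4 carries 3 σ bonds, plus one π bond, giving a steric number of 3, so it is sp2.
C5 — 3 σ bonds, plus one π bond. Steric number 3, so sp2.
C6 — 4 σ bonds. Steric number 4, so sp3.
C7 (3 σ bonds, plus one π bond) has steric number 3: sp2.
C8: 3 σ bonds, plus one π bond — 3 electron domains, sp2.
C9 carries 4 σ bonds, giving a steric number of 4, so it is sp3.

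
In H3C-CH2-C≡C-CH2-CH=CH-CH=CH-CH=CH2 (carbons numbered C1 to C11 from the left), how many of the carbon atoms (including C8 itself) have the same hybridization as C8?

6

C8 is sp2 (one π bond).
C1: sp3
C2: sp3
C3: sp
C4: sp
C5: sp3
C6: sp2 ✓
C7: sp2 ✓
C8: sp2 ✓
C9: sp2 ✓
C10: sp2 ✓
C11: sp2 ✓
6 carbons are sp2.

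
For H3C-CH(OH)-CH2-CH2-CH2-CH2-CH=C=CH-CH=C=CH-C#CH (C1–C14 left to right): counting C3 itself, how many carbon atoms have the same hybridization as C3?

C3 is sp3 (only σ bonds).
C1: sp3 ✓
C2: sp3 ✓
C3: sp3 ✓
C4: sp3 ✓
C5: sp3 ✓
C6: sp3 ✓
C7: sp2
C8: sp
C9: sp2
C10: sp2
C11: sp
C12: sp2
C13: sp
C14: sp
6 carbons are sp3.

6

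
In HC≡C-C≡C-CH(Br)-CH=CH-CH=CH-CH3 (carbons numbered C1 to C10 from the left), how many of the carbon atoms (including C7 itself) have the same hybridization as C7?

4

C7 is sp2 (one π bond).
C1: sp
C2: sp
C3: sp
C4: sp
C5: sp3
C6: sp2 ✓
C7: sp2 ✓
C8: sp2 ✓
C9: sp2 ✓
C10: sp3
4 carbons are sp2.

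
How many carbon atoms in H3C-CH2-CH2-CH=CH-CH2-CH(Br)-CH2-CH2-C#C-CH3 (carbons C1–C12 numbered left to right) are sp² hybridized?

2

C1: sp3
C2: sp3
C3: sp3
C4: sp2 ✓
C5: sp2 ✓
C6: sp3
C7: sp3
C8: sp3
C9: sp3
C10: sp
C11: sp
C12: sp3
C4, C5 → 2 sp2 carbons.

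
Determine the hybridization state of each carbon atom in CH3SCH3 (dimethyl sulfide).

Each carbon atom: 4 σ bonds — 4 electron domains, sp3.

sp^3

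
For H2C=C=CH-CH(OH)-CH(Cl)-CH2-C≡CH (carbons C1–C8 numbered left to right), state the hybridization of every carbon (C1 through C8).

C1 sp2, C2 sp, C3 sp2, C4 sp3, C5 sp3, C6 sp3, C7 sp, C8 sp

C1 has 3 σ bonds, plus one π bond: steric number 3 → sp2.
C2 is sp: 2 σ bonds, plus two π bonds, 2 electron-density regions.
C3 — 3 σ bonds, plus one π bond. Steric number 3, so sp2.
C4 (4 σ bonds) has steric number 4: sp3.
C5 is sp3: 4 σ bonds, 4 electron-density regions.
C6 (4 σ bonds) has steric number 4: sp3.
C7 — 2 σ bonds, plus two π bonds. Steric number 2, so sp.
C8 has 2 σ bonds, plus two π bonds: steric number 2 → sp.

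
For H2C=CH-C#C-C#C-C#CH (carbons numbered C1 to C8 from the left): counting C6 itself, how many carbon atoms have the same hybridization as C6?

C6 is sp (two π bonds).
C1: sp2
C2: sp2
C3: sp ✓
C4: sp ✓
C5: sp ✓
C6: sp ✓
C7: sp ✓
C8: sp ✓
6 carbons are sp.

6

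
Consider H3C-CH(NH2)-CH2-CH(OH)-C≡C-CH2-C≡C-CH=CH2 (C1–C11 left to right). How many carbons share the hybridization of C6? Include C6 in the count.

4

C6 is sp (two π bonds).
C1: sp3
C2: sp3
C3: sp3
C4: sp3
C5: sp ✓
C6: sp ✓
C7: sp3
C8: sp ✓
C9: sp ✓
C10: sp2
C11: sp2
4 carbons are sp.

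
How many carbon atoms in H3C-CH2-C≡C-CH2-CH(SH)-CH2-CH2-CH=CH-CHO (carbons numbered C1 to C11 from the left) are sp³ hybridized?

C1: sp3 ✓
C2: sp3 ✓
C3: sp
C4: sp
C5: sp3 ✓
C6: sp3 ✓
C7: sp3 ✓
C8: sp3 ✓
C9: sp2
C10: sp2
C11: sp2
C1, C2, C5, C6, C7, C8 → 6 sp3 carbons.

6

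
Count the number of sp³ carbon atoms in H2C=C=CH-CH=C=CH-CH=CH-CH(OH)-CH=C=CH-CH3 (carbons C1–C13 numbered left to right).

C1: sp2
C2: sp
C3: sp2
C4: sp2
C5: sp
C6: sp2
C7: sp2
C8: sp2
C9: sp3 ✓
C10: sp2
C11: sp
C12: sp2
C13: sp3 ✓
C9, C13 → 2 sp3 carbons.

2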